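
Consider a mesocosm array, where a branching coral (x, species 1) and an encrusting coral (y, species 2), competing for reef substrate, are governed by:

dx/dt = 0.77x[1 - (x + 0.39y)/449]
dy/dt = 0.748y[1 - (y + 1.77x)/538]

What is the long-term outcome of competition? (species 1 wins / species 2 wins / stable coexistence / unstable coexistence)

species 1 excludes species 2

Compare the nullcline intercepts: K1/α12 = 449/0.39 = 1150 > K2 = 538; K2/α21 = 538/1.77 = 304 < K1 = 449.
Since the inequalities point opposite ways, species 1 can invade but species 2 cannot.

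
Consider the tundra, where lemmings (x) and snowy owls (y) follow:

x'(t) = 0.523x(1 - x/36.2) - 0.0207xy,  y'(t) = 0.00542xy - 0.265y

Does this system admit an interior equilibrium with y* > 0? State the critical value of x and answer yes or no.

Threshold x = 48.9; K < 48.9, so no, the predator goes extinct.

The predator equation gives dy/dt > 0 only when x > 0.265/0.00542 = 48.9.
Without the predator, x → K = 36.2. Since 36.2 < 48.9, the predator cannot invade.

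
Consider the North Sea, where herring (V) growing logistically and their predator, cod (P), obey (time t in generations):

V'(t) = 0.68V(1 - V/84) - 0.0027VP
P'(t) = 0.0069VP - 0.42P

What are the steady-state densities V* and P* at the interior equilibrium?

From dP/dt = 0 with P > 0: 0.0069V* = 0.42, so V* = 60.9.
Substitute into dV/dt = 0: 0.68(1 - 60.9/84) = 0.0027P*.
The bracket is 0.275, giving P* = 0.187/0.0027 = 69.4.

V* ≈ 60.9, P* ≈ 69.4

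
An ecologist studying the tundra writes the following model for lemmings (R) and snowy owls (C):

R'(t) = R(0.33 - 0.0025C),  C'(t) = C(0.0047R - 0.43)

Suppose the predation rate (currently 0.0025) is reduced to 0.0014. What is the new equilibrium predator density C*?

C* ≈ 236

At the interior fixed point, setting dR/dt = 0 with R > 0 fixes C* = (prey growth rate)/(RC coefficient) — independent of the other coefficients.
With the change, C* = 0.33/0.0014 = 236; it rises from 132.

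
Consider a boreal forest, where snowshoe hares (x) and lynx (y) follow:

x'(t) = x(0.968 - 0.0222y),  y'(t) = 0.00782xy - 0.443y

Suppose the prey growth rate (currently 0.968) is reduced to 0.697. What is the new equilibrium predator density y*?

At the interior fixed point, setting dx/dt = 0 with x > 0 fixes y* = (prey growth rate)/(xy coefficient) — independent of the other coefficients.
With the change, y* = 0.697/0.0222 = 31.4; it falls from 43.6.

y* ≈ 31.4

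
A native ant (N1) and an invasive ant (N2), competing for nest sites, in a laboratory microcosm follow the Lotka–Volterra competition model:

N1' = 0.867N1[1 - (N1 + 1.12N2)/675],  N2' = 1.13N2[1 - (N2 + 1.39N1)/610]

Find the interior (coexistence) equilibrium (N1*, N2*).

Setting both brackets to zero gives the nullclines N1 + 1.12N2 = 675 and 1.39N1 + N2 = 610.
Substituting N2 = 610 - 1.39N1 into the first: N1(1 - 1.12·1.39) = 675 - 1.12·610.
So N1* = -8.2/-0.557 = 14.7, and then N2* = 610 - 1.39·14.7 = 590.

N1* ≈ 14.7, N2* ≈ 590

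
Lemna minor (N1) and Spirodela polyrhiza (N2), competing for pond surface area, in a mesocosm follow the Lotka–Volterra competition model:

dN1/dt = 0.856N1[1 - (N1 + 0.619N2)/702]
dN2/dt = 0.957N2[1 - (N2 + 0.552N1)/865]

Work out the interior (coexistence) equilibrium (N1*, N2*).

N1* ≈ 253, N2* ≈ 725

Setting both brackets to zero gives the nullclines N1 + 0.619N2 = 702 and 0.552N1 + N2 = 865.
Substituting N2 = 865 - 0.552N1 into the first: N1(1 - 0.619·0.552) = 702 - 0.619·865.
So N1* = 167/0.658 = 253, and then N2* = 865 - 0.552·253 = 725.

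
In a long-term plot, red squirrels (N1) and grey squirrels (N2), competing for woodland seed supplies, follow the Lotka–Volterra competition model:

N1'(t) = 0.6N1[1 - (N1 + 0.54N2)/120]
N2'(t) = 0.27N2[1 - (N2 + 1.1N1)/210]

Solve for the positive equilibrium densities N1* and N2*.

Setting both brackets to zero gives the nullclines N1 + 0.54N2 = 120 and 1.1N1 + N2 = 210.
Substituting N2 = 210 - 1.1N1 into the first: N1(1 - 0.54·1.1) = 120 - 0.54·210.
So N1* = 6.6/0.406 = 16.3, and then N2* = 210 - 1.1·16.3 = 192.

N1* ≈ 16.3, N2* ≈ 192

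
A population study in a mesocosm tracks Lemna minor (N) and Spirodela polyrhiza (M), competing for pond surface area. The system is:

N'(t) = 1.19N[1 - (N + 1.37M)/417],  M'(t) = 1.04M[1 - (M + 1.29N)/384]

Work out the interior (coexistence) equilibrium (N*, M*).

Setting both brackets to zero gives the nullclines N + 1.37M = 417 and 1.29N + M = 384.
Substituting M = 384 - 1.29N into the first: N(1 - 1.37·1.29) = 417 - 1.37·384.
So N* = -109/-0.767 = 142, and then M* = 384 - 1.29·142 = 201.

N* ≈ 142, M* ≈ 201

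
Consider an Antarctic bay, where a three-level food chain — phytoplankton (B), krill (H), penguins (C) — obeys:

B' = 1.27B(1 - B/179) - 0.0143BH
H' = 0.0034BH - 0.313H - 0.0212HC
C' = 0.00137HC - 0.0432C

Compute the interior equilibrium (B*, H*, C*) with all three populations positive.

From dC/dt = 0: 0.00137H* = 0.0432, so H* = 31.5.
From dB/dt = 0: 1.27(1 - B*/179) = 0.0143·31.5, giving B* = 179·(1 - 0.355) = 115.
From dH/dt = 0: 0.0034·115 - 0.313 = 0.0212C*, so C* = 0.0795/0.0212 = 3.75.

B* ≈ 115, H* ≈ 31.5, C* ≈ 3.75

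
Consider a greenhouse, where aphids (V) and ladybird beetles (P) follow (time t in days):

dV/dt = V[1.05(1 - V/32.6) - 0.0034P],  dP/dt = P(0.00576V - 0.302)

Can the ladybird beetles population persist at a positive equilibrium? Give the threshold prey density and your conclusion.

The predator equation gives dP/dt > 0 only when V > 0.302/0.00576 = 52.4.
Without the predator, V → K = 32.6. Since 32.6 < 52.4, the predator cannot invade.

Threshold V = 52.4; K < 52.4, so no, the predator goes extinct.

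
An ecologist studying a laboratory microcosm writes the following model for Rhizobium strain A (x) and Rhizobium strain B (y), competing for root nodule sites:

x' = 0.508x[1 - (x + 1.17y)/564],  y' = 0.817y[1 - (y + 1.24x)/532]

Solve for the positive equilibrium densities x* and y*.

Setting both brackets to zero gives the nullclines x + 1.17y = 564 and 1.24x + y = 532.
Substituting y = 532 - 1.24x into the first: x(1 - 1.17·1.24) = 564 - 1.17·532.
So x* = -58.4/-0.451 = 130, and then y* = 532 - 1.24·130 = 371.

x* ≈ 130, y* ≈ 371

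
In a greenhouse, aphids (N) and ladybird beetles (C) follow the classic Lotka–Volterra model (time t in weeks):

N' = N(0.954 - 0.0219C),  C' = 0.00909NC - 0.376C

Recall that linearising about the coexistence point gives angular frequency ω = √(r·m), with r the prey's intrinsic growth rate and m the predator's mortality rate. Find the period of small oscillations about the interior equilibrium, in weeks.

Here r = 0.954 and m = 0.376, so r·m = 0.359.
ω = √0.359 = 0.599 per week, hence T = 2π/ω ≈ 10.5 weeks.

T ≈ 10.5 weeks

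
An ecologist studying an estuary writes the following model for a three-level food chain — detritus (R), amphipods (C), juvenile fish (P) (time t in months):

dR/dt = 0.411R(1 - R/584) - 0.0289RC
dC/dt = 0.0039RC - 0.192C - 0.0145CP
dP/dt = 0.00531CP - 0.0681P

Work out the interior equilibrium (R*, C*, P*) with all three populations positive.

From dP/dt = 0: 0.00531C* = 0.0681, so C* = 12.8.
From dR/dt = 0: 0.411(1 - R*/584) = 0.0289·12.8, giving R* = 584·(1 - 0.902) = 57.4.
From dC/dt = 0: 0.0039·57.4 - 0.192 = 0.0145P*, so P* = 0.0317/0.0145 = 2.18.

R* ≈ 57.4, C* ≈ 12.8, P* ≈ 2.18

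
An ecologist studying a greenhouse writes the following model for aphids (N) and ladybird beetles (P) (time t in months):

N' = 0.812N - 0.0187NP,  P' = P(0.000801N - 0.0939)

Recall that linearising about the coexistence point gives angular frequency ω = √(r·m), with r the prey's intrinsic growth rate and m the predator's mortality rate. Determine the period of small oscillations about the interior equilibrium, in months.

Here r = 0.812 and m = 0.0939, so r·m = 0.0762.
ω = √0.0762 = 0.276 per month, hence T = 2π/ω ≈ 22.8 months.

T ≈ 22.8 months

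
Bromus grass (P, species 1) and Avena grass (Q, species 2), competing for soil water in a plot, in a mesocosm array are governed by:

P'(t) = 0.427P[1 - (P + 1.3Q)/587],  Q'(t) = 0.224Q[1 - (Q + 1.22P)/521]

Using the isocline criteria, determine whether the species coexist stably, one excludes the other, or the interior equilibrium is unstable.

Compare the nullcline intercepts: K1/α12 = 587/1.3 = 452 < K2 = 521; K2/α21 = 521/1.22 = 427 < K1 = 587.
Since both are reversed, neither can invade when rare; the interior point is a saddle.

unstable coexistence (outcome depends on initial conditions)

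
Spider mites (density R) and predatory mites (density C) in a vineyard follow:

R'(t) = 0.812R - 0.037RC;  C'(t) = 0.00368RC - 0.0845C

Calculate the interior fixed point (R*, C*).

R* ≈ 23, C* ≈ 21.9

Set dC/dt = 0 with C > 0: 0.00368R - 0.0845 = 0, so R* = 0.0845/0.00368 = 23.
Set dR/dt = 0 with R > 0: 0.812 - 0.037C = 0, so C* = 0.812/0.037 = 21.9.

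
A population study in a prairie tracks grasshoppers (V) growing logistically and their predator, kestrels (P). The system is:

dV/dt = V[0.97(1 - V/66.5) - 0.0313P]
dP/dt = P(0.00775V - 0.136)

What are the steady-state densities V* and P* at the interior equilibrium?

V* ≈ 17.5, P* ≈ 22.8

From dP/dt = 0 with P > 0: 0.00775V* = 0.136, so V* = 17.5.
Substitute into dV/dt = 0: 0.97(1 - 17.5/66.5) = 0.0313P*.
The bracket is 0.736, giving P* = 0.714/0.0313 = 22.8.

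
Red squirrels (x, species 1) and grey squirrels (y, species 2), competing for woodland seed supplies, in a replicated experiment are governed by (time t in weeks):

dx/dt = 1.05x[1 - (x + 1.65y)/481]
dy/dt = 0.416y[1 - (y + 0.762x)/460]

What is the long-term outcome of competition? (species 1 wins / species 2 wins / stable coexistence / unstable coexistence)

Compare the nullcline intercepts: K1/α12 = 481/1.65 = 292 < K2 = 460; K2/α21 = 460/0.762 = 604 > K1 = 481.
Since the inequalities point opposite ways, species 2 can invade but species 1 cannot.

species 2 excludes species 1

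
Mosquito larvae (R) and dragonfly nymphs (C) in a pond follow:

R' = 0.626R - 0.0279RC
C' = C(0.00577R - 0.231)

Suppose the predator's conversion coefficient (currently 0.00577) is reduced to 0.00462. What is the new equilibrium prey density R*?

R* ≈ 50

At the interior fixed point, setting dC/dt = 0 with C > 0 fixes R* = (predator death rate)/(RC coefficient) — independent of the other coefficients.
With the change, R* = 0.231/0.00462 = 50; it rises from 40.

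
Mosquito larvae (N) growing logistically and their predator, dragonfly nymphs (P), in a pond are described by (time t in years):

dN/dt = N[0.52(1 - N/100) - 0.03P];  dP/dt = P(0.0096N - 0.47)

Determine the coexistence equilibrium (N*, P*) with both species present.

From dP/dt = 0 with P > 0: 0.0096N* = 0.47, so N* = 49.
Substitute into dN/dt = 0: 0.52(1 - 49/100) = 0.03P*.
The bracket is 0.51, giving P* = 0.265/0.03 = 8.85.

N* ≈ 49, P* ≈ 8.85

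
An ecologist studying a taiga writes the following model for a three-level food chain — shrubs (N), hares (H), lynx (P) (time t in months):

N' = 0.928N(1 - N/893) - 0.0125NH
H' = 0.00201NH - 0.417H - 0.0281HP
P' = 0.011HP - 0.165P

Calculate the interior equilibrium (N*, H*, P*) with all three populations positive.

From dP/dt = 0: 0.011H* = 0.165, so H* = 15.
From dN/dt = 0: 0.928(1 - N*/893) = 0.0125·15, giving N* = 893·(1 - 0.202) = 713.
From dH/dt = 0: 0.00201·713 - 0.417 = 0.0281P*, so P* = 1.02/0.0281 = 36.1.

N* ≈ 713, H* ≈ 15, P* ≈ 36.1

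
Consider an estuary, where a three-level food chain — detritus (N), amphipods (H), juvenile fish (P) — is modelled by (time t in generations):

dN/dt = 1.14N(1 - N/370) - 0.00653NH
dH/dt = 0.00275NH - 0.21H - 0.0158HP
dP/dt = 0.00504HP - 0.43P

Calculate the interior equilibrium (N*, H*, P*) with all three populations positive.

From dP/dt = 0: 0.00504H* = 0.43, so H* = 85.3.
From dN/dt = 0: 1.14(1 - N*/370) = 0.00653·85.3, giving N* = 370·(1 - 0.489) = 189.
From dH/dt = 0: 0.00275·189 - 0.21 = 0.0158P*, so P* = 0.31/0.0158 = 19.6.

N* ≈ 189, H* ≈ 85.3, P* ≈ 19.6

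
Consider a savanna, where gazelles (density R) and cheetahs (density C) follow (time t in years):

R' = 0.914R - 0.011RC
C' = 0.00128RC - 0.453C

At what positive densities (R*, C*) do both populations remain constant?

Set dC/dt = 0 with C > 0: 0.00128R - 0.453 = 0, so R* = 0.453/0.00128 = 354.
Set dR/dt = 0 with R > 0: 0.914 - 0.011C = 0, so C* = 0.914/0.011 = 83.1.

R* ≈ 354, C* ≈ 83.1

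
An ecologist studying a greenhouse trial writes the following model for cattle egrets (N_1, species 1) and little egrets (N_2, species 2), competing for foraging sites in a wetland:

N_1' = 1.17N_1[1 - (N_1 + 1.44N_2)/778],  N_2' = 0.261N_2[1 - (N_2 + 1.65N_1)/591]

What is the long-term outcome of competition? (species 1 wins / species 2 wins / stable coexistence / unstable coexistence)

unstable coexistence (outcome depends on initial conditions)

Compare the nullcline intercepts: K1/α12 = 778/1.44 = 540 < K2 = 591; K2/α21 = 591/1.65 = 358 < K1 = 778.
Since both are reversed, neither can invade when rare; the interior point is a saddle.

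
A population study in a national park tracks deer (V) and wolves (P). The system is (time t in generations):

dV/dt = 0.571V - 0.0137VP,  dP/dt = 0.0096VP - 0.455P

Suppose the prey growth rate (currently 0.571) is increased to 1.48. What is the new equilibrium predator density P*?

At the interior fixed point, setting dV/dt = 0 with V > 0 fixes P* = (prey growth rate)/(VP coefficient) — independent of the other coefficients.
With the change, P* = 1.48/0.0137 = 108; it rises from 41.7.

P* ≈ 108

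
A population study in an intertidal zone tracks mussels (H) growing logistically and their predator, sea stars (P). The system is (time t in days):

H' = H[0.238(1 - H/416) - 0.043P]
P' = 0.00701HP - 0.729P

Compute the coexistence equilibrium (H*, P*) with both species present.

From dP/dt = 0 with P > 0: 0.00701H* = 0.729, so H* = 104.
Substitute into dH/dt = 0: 0.238(1 - 104/416) = 0.043P*.
The bracket is 0.75, giving P* = 0.179/0.043 = 4.15.

H* ≈ 104, P* ≈ 4.15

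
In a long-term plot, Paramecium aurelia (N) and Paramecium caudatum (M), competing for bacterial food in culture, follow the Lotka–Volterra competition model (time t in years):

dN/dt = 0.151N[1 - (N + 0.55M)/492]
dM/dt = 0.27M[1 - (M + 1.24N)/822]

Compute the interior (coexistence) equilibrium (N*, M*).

N* ≈ 125, M* ≈ 666

Setting both brackets to zero gives the nullclines N + 0.55M = 492 and 1.24N + M = 822.
Substituting M = 822 - 1.24N into the first: N(1 - 0.55·1.24) = 492 - 0.55·822.
So N* = 39.9/0.318 = 125, and then M* = 822 - 1.24·125 = 666.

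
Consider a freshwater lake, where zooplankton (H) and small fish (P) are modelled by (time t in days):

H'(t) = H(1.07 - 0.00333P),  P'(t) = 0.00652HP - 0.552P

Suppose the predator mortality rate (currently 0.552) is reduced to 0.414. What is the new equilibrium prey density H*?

At the interior fixed point, setting dP/dt = 0 with P > 0 fixes H* = (predator death rate)/(HP coefficient) — independent of the other coefficients.
With the change, H* = 0.414/0.00652 = 63.5; it falls from 84.7.

H* ≈ 63.5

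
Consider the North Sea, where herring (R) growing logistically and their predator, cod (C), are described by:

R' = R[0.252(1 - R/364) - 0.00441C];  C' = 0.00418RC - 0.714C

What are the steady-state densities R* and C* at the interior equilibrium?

R* ≈ 171, C* ≈ 30.3

From dC/dt = 0 with C > 0: 0.00418R* = 0.714, so R* = 171.
Substitute into dR/dt = 0: 0.252(1 - 171/364) = 0.00441C*.
The bracket is 0.531, giving C* = 0.134/0.00441 = 30.3.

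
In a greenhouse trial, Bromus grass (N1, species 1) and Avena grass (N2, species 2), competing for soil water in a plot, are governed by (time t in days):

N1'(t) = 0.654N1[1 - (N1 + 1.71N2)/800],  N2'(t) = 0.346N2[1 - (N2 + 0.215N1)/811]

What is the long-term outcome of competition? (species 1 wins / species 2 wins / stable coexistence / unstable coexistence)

species 2 excludes species 1

Compare the nullcline intercepts: K1/α12 = 800/1.71 = 468 < K2 = 811; K2/α21 = 811/0.215 = 3770 > K1 = 800.
Since the inequalities point opposite ways, species 2 can invade but species 1 cannot.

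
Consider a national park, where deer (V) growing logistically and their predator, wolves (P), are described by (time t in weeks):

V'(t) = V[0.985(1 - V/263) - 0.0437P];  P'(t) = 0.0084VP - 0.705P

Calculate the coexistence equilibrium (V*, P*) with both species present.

V* ≈ 83.9, P* ≈ 15.3

From dP/dt = 0 with P > 0: 0.0084V* = 0.705, so V* = 83.9.
Substitute into dV/dt = 0: 0.985(1 - 83.9/263) = 0.0437P*.
The bracket is 0.681, giving P* = 0.671/0.0437 = 15.3.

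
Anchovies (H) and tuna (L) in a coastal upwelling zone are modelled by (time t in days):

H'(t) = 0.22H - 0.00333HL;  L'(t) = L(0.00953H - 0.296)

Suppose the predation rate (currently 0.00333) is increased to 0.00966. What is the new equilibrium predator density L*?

At the interior fixed point, setting dH/dt = 0 with H > 0 fixes L* = (prey growth rate)/(HL coefficient) — independent of the other coefficients.
With the change, L* = 0.22/0.00966 = 22.8; it falls from 66.1.

L* ≈ 22.8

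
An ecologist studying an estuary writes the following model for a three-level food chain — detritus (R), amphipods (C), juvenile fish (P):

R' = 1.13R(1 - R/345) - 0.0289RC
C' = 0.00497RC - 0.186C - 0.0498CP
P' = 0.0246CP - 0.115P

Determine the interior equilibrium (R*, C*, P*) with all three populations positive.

R* ≈ 304, C* ≈ 4.67, P* ≈ 26.6

From dP/dt = 0: 0.0246C* = 0.115, so C* = 4.67.
From dR/dt = 0: 1.13(1 - R*/345) = 0.0289·4.67, giving R* = 345·(1 - 0.12) = 304.
From dC/dt = 0: 0.00497·304 - 0.186 = 0.0498P*, so P* = 1.32/0.0498 = 26.6.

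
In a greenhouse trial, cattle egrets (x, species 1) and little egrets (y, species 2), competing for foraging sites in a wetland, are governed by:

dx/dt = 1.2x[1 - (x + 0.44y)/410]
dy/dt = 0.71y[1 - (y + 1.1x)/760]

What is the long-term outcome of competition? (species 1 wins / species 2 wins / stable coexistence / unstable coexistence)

Compare the nullcline intercepts: K1/α12 = 410/0.44 = 932 > K2 = 760; K2/α21 = 760/1.1 = 691 > K1 = 410.
Since both inequalities hold, each species can invade when rare, so the interior equilibrium is stable.

stable coexistence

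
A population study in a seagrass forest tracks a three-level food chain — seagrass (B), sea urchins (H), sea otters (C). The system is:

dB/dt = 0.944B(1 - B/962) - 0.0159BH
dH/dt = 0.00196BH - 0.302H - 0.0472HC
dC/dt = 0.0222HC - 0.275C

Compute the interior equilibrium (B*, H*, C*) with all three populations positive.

From dC/dt = 0: 0.0222H* = 0.275, so H* = 12.4.
From dB/dt = 0: 0.944(1 - B*/962) = 0.0159·12.4, giving B* = 962·(1 - 0.209) = 761.
From dH/dt = 0: 0.00196·761 - 0.302 = 0.0472C*, so C* = 1.19/0.0472 = 25.2.

B* ≈ 761, H* ≈ 12.4, C* ≈ 25.2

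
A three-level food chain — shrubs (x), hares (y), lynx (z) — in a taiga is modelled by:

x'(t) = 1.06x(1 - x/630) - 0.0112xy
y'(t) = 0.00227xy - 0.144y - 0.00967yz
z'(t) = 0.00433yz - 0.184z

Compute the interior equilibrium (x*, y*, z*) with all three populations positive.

x* ≈ 347, y* ≈ 42.5, z* ≈ 66.6

From dz/dt = 0: 0.00433y* = 0.184, so y* = 42.5.
From dx/dt = 0: 1.06(1 - x*/630) = 0.0112·42.5, giving x* = 630·(1 - 0.449) = 347.
From dy/dt = 0: 0.00227·347 - 0.144 = 0.00967z*, so z* = 0.644/0.00967 = 66.6.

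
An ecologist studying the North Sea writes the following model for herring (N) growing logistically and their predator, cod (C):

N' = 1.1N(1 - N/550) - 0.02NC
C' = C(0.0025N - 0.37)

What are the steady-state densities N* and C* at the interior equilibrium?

N* ≈ 148, C* ≈ 40.2

From dC/dt = 0 with C > 0: 0.0025N* = 0.37, so N* = 148.
Substitute into dN/dt = 0: 1.1(1 - 148/550) = 0.02C*.
The bracket is 0.731, giving C* = 0.804/0.02 = 40.2.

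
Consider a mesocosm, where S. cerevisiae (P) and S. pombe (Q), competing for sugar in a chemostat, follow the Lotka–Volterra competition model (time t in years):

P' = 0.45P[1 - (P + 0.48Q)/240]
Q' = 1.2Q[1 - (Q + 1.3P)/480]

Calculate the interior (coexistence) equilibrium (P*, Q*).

P* ≈ 25.5, Q* ≈ 447

Setting both brackets to zero gives the nullclines P + 0.48Q = 240 and 1.3P + Q = 480.
Substituting Q = 480 - 1.3P into the first: P(1 - 0.48·1.3) = 240 - 0.48·480.
So P* = 9.6/0.376 = 25.5, and then Q* = 480 - 1.3·25.5 = 447.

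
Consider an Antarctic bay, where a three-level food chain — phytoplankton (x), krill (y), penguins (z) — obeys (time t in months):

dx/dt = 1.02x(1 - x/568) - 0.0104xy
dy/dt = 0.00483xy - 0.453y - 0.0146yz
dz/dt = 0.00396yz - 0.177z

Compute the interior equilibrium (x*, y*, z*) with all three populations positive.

x* ≈ 309, y* ≈ 44.7, z* ≈ 71.2

From dz/dt = 0: 0.00396y* = 0.177, so y* = 44.7.
From dx/dt = 0: 1.02(1 - x*/568) = 0.0104·44.7, giving x* = 568·(1 - 0.456) = 309.
From dy/dt = 0: 0.00483·309 - 0.453 = 0.0146z*, so z* = 1.04/0.0146 = 71.2.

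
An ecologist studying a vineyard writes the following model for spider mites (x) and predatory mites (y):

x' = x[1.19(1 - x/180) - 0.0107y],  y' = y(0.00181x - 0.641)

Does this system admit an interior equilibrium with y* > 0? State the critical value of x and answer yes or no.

Threshold x = 354; K < 354, so no, the predator goes extinct.

The predator equation gives dy/dt > 0 only when x > 0.641/0.00181 = 354.
Without the predator, x → K = 180. Since 180 < 354, the predator cannot invade.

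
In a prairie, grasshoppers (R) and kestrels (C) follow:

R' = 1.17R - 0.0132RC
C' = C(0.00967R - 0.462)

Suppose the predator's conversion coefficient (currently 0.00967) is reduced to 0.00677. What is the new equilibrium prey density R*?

R* ≈ 68.2

At the interior fixed point, setting dC/dt = 0 with C > 0 fixes R* = (predator death rate)/(RC coefficient) — independent of the other coefficients.
With the change, R* = 0.462/0.00677 = 68.2; it rises from 47.8.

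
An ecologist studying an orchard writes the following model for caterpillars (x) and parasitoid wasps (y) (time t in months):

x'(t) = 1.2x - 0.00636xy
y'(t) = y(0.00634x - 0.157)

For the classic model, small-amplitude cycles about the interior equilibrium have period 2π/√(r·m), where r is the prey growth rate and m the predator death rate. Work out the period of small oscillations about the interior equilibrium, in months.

T ≈ 14.5 months

Here r = 1.2 and m = 0.157, so r·m = 0.188.
ω = √0.188 = 0.434 per month, hence T = 2π/ω ≈ 14.5 months.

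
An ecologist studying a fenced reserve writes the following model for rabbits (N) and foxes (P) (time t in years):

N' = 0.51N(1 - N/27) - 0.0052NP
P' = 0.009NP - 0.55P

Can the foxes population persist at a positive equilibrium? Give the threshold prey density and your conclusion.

The predator equation gives dP/dt > 0 only when N > 0.55/0.009 = 61.1.
Without the predator, N → K = 27. Since 27 < 61.1, the predator cannot invade.

Threshold N = 61.1; K < 61.1, so no, the predator goes extinct.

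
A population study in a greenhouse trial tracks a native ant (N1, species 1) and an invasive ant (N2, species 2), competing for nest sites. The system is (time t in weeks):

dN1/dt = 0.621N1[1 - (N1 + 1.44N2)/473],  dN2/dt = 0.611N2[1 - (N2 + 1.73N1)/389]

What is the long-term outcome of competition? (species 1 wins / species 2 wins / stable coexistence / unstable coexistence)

Compare the nullcline intercepts: K1/α12 = 473/1.44 = 328 < K2 = 389; K2/α21 = 389/1.73 = 225 < K1 = 473.
Since both are reversed, neither can invade when rare; the interior point is a saddle.

unstable coexistence (outcome depends on initial conditions)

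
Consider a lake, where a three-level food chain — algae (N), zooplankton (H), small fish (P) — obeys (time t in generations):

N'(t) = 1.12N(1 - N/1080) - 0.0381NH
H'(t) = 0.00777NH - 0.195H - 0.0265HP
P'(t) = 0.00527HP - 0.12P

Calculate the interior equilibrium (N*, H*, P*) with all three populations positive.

From dP/dt = 0: 0.00527H* = 0.12, so H* = 22.8.
From dN/dt = 0: 1.12(1 - N*/1080) = 0.0381·22.8, giving N* = 1080·(1 - 0.775) = 243.
From dH/dt = 0: 0.00777·243 - 0.195 = 0.0265P*, so P* = 1.7/0.0265 = 64.

N* ≈ 243, H* ≈ 22.8, P* ≈ 64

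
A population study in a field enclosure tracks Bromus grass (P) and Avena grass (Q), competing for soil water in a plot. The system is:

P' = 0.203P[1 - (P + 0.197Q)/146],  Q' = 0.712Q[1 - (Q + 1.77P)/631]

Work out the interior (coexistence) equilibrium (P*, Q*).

P* ≈ 33.3, Q* ≈ 572

Setting both brackets to zero gives the nullclines P + 0.197Q = 146 and 1.77P + Q = 631.
Substituting Q = 631 - 1.77P into the first: P(1 - 0.197·1.77) = 146 - 0.197·631.
So P* = 21.7/0.651 = 33.3, and then Q* = 631 - 1.77·33.3 = 572.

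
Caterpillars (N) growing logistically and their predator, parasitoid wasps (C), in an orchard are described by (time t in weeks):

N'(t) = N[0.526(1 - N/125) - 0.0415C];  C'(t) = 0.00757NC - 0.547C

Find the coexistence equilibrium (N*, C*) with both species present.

From dC/dt = 0 with C > 0: 0.00757N* = 0.547, so N* = 72.3.
Substitute into dN/dt = 0: 0.526(1 - 72.3/125) = 0.0415C*.
The bracket is 0.422, giving C* = 0.222/0.0415 = 5.35.

N* ≈ 72.3, C* ≈ 5.35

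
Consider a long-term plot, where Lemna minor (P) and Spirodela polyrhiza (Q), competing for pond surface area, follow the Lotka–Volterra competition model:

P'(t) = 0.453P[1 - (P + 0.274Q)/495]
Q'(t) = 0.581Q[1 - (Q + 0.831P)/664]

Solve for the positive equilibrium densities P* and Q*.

Setting both brackets to zero gives the nullclines P + 0.274Q = 495 and 0.831P + Q = 664.
Substituting Q = 664 - 0.831P into the first: P(1 - 0.274·0.831) = 495 - 0.274·664.
So P* = 313/0.772 = 405, and then Q* = 664 - 0.831·405 = 327.

P* ≈ 405, Q* ≈ 327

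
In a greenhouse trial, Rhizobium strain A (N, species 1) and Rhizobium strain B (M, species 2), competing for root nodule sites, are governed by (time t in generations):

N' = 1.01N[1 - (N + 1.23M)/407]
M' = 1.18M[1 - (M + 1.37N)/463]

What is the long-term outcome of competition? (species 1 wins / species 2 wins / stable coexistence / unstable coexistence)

unstable coexistence (outcome depends on initial conditions)

Compare the nullcline intercepts: K1/α12 = 407/1.23 = 331 < K2 = 463; K2/α21 = 463/1.37 = 338 < K1 = 407.
Since both are reversed, neither can invade when rare; the interior point is a saddle.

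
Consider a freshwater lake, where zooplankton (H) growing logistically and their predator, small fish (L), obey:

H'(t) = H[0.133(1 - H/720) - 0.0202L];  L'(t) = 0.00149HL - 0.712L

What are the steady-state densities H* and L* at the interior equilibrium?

From dL/dt = 0 with L > 0: 0.00149H* = 0.712, so H* = 478.
Substitute into dH/dt = 0: 0.133(1 - 478/720) = 0.0202L*.
The bracket is 0.336, giving L* = 0.0447/0.0202 = 2.21.

H* ≈ 478, L* ≈ 2.21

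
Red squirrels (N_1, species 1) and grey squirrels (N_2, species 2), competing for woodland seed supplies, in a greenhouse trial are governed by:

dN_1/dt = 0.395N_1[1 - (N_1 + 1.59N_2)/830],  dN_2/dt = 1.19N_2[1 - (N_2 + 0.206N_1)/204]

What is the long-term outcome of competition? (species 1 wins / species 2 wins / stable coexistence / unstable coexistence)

Compare the nullcline intercepts: K1/α12 = 830/1.59 = 522 > K2 = 204; K2/α21 = 204/0.206 = 990 > K1 = 830.
Since both inequalities hold, each species can invade when rare, so the interior equilibrium is stable.

stable coexistence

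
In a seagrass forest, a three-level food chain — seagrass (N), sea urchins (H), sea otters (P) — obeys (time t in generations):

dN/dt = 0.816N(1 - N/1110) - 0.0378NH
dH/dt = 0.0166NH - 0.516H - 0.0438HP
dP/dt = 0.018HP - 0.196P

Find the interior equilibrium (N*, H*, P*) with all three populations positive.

N* ≈ 550, H* ≈ 10.9, P* ≈ 197

From dP/dt = 0: 0.018H* = 0.196, so H* = 10.9.
From dN/dt = 0: 0.816(1 - N*/1110) = 0.0378·10.9, giving N* = 1110·(1 - 0.504) = 550.
From dH/dt = 0: 0.0166·550 - 0.516 = 0.0438P*, so P* = 8.62/0.0438 = 197.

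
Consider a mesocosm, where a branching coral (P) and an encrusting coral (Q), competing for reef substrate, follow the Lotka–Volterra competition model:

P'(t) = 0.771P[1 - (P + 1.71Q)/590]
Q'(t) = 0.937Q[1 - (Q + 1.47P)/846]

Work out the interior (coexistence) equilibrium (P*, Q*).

Setting both brackets to zero gives the nullclines P + 1.71Q = 590 and 1.47P + Q = 846.
Substituting Q = 846 - 1.47P into the first: P(1 - 1.71·1.47) = 590 - 1.71·846.
So P* = -857/-1.51 = 566, and then Q* = 846 - 1.47·566 = 14.1.

P* ≈ 566, Q* ≈ 14.1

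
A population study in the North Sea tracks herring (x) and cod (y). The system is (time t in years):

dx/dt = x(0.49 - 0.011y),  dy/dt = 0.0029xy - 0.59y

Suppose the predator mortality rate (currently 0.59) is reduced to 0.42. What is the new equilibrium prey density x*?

At the interior fixed point, setting dy/dt = 0 with y > 0 fixes x* = (predator death rate)/(xy coefficient) — independent of the other coefficients.
With the change, x* = 0.42/0.0029 = 145; it falls from 203.

x* ≈ 145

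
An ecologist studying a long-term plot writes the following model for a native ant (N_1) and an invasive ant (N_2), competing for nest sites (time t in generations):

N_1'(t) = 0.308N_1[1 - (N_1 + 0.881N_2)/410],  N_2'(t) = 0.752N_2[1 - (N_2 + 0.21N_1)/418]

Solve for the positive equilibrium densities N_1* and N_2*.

Setting both brackets to zero gives the nullclines N_1 + 0.881N_2 = 410 and 0.21N_1 + N_2 = 418.
Substituting N_2 = 418 - 0.21N_1 into the first: N_1(1 - 0.881·0.21) = 410 - 0.881·418.
So N_1* = 41.7/0.815 = 51.2, and then N_2* = 418 - 0.21·51.2 = 407.

N_1* ≈ 51.2, N_2* ≈ 407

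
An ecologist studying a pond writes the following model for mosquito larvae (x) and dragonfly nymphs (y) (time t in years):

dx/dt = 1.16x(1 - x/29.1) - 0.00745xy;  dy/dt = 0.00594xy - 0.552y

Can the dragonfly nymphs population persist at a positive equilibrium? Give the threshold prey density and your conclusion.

Threshold x = 92.9; K < 92.9, so no, the predator goes extinct.

The predator equation gives dy/dt > 0 only when x > 0.552/0.00594 = 92.9.
Without the predator, x → K = 29.1. Since 29.1 < 92.9, the predator cannot invade.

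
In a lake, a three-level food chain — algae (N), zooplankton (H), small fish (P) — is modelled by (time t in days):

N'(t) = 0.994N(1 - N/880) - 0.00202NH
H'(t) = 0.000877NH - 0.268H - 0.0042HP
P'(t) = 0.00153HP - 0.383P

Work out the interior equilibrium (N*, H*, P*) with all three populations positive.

From dP/dt = 0: 0.00153H* = 0.383, so H* = 250.
From dN/dt = 0: 0.994(1 - N*/880) = 0.00202·250, giving N* = 880·(1 - 0.509) = 432.
From dH/dt = 0: 0.000877·432 - 0.268 = 0.0042P*, so P* = 0.111/0.0042 = 26.5.

N* ≈ 432, H* ≈ 250, P* ≈ 26.5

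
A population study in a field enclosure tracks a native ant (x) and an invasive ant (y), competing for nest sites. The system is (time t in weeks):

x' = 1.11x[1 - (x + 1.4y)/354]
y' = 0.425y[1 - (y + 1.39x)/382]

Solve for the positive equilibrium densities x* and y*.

Setting both brackets to zero gives the nullclines x + 1.4y = 354 and 1.39x + y = 382.
Substituting y = 382 - 1.39x into the first: x(1 - 1.4·1.39) = 354 - 1.4·382.
So x* = -181/-0.946 = 191, and then y* = 382 - 1.39·191 = 116.

x* ≈ 191, y* ≈ 116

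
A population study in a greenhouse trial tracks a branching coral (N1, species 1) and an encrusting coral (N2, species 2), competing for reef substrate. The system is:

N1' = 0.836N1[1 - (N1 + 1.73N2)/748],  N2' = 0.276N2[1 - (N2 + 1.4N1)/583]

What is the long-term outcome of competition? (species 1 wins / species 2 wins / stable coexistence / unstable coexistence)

Compare the nullcline intercepts: K1/α12 = 748/1.73 = 432 < K2 = 583; K2/α21 = 583/1.4 = 416 < K1 = 748.
Since both are reversed, neither can invade when rare; the interior point is a saddle.

unstable coexistence (outcome depends on initial conditions)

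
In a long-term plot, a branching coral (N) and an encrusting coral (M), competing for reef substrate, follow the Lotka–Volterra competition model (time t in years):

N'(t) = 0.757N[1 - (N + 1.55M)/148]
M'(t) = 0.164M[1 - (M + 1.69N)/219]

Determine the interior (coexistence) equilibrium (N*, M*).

Setting both brackets to zero gives the nullclines N + 1.55M = 148 and 1.69N + M = 219.
Substituting M = 219 - 1.69N into the first: N(1 - 1.55·1.69) = 148 - 1.55·219.
So N* = -191/-1.62 = 118, and then M* = 219 - 1.69·118 = 19.2.

N* ≈ 118, M* ≈ 19.2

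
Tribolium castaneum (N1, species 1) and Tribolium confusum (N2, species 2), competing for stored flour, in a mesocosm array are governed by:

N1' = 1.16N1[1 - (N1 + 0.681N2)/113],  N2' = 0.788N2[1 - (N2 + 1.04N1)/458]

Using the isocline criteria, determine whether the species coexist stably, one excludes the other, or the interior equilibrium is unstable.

Compare the nullcline intercepts: K1/α12 = 113/0.681 = 166 < K2 = 458; K2/α21 = 458/1.04 = 440 > K1 = 113.
Since the inequalities point opposite ways, species 2 can invade but species 1 cannot.

species 2 excludes species 1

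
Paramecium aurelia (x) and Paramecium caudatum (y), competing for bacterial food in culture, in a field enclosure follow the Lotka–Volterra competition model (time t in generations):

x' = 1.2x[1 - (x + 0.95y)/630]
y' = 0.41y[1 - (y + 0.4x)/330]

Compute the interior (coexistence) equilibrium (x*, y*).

Setting both brackets to zero gives the nullclines x + 0.95y = 630 and 0.4x + y = 330.
Substituting y = 330 - 0.4x into the first: x(1 - 0.95·0.4) = 630 - 0.95·330.
So x* = 316/0.62 = 510, and then y* = 330 - 0.4·510 = 126.

x* ≈ 510, y* ≈ 126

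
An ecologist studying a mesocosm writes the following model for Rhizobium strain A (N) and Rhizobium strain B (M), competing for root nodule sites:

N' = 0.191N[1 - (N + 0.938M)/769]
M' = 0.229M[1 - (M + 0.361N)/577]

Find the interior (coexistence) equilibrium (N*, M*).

Setting both brackets to zero gives the nullclines N + 0.938M = 769 and 0.361N + M = 577.
Substituting M = 577 - 0.361N into the first: N(1 - 0.938·0.361) = 769 - 0.938·577.
So N* = 228/0.661 = 344, and then M* = 577 - 0.361·344 = 453.

N* ≈ 344, M* ≈ 453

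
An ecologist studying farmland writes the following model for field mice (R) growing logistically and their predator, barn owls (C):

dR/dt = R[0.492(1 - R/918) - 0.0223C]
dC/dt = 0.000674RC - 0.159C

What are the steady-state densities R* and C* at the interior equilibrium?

From dC/dt = 0 with C > 0: 0.000674R* = 0.159, so R* = 236.
Substitute into dR/dt = 0: 0.492(1 - 236/918) = 0.0223C*.
The bracket is 0.743, giving C* = 0.366/0.0223 = 16.4.

R* ≈ 236, C* ≈ 16.4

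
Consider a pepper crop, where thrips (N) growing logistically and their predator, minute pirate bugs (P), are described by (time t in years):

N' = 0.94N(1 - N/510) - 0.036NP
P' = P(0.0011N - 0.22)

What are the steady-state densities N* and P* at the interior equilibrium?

N* ≈ 200, P* ≈ 15.9

From dP/dt = 0 with P > 0: 0.0011N* = 0.22, so N* = 200.
Substitute into dN/dt = 0: 0.94(1 - 200/510) = 0.036P*.
The bracket is 0.608, giving P* = 0.571/0.036 = 15.9.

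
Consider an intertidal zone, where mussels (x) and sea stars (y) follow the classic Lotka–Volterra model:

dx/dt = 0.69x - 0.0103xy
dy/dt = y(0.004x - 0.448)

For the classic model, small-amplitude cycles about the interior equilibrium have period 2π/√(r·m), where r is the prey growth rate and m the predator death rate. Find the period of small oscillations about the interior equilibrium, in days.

Here r = 0.69 and m = 0.448, so r·m = 0.309.
ω = √0.309 = 0.556 per day, hence T = 2π/ω ≈ 11.3 days.

T ≈ 11.3 days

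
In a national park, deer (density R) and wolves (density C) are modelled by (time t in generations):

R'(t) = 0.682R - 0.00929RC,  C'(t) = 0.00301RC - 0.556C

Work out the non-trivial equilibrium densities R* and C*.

R* ≈ 185, C* ≈ 73.4

Set dC/dt = 0 with C > 0: 0.00301R - 0.556 = 0, so R* = 0.556/0.00301 = 185.
Set dR/dt = 0 with R > 0: 0.682 - 0.00929C = 0, so C* = 0.682/0.00929 = 73.4.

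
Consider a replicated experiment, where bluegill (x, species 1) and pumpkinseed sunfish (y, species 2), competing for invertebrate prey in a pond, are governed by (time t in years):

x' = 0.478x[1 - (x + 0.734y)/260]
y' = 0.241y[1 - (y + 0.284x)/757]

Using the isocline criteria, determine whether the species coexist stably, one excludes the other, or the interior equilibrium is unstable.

Compare the nullcline intercepts: K1/α12 = 260/0.734 = 354 < K2 = 757; K2/α21 = 757/0.284 = 2670 > K1 = 260.
Since the inequalities point opposite ways, species 2 can invade but species 1 cannot.

species 2 excludes species 1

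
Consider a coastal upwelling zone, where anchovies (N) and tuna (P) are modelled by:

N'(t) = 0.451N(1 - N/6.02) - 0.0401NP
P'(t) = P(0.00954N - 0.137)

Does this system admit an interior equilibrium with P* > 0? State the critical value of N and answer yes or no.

The predator equation gives dP/dt > 0 only when N > 0.137/0.00954 = 14.4.
Without the predator, N → K = 6.02. Since 6.02 < 14.4, the predator cannot invade.

Threshold N = 14.4; K < 14.4, so no, the predator goes extinct.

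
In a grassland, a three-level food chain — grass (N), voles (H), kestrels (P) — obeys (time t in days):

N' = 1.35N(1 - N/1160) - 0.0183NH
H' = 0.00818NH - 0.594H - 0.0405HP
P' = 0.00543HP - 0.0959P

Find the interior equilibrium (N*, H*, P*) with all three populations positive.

N* ≈ 882, H* ≈ 17.7, P* ≈ 164

From dP/dt = 0: 0.00543H* = 0.0959, so H* = 17.7.
From dN/dt = 0: 1.35(1 - N*/1160) = 0.0183·17.7, giving N* = 1160·(1 - 0.239) = 882.
From dH/dt = 0: 0.00818·882 - 0.594 = 0.0405P*, so P* = 6.62/0.0405 = 164.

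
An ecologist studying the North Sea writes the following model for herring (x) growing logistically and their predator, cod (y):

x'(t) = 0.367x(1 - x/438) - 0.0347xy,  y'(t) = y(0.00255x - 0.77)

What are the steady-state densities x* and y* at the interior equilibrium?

From dy/dt = 0 with y > 0: 0.00255x* = 0.77, so x* = 302.
Substitute into dx/dt = 0: 0.367(1 - 302/438) = 0.0347y*.
The bracket is 0.311, giving y* = 0.114/0.0347 = 3.28.

x* ≈ 302, y* ≈ 3.28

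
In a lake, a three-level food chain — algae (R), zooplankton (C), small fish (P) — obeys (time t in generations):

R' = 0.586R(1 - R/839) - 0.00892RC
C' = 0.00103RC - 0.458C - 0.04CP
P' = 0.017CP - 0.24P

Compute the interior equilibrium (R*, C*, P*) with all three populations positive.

From dP/dt = 0: 0.017C* = 0.24, so C* = 14.1.
From dR/dt = 0: 0.586(1 - R*/839) = 0.00892·14.1, giving R* = 839·(1 - 0.215) = 659.
From dC/dt = 0: 0.00103·659 - 0.458 = 0.04P*, so P* = 0.22/0.04 = 5.51.

R* ≈ 659, C* ≈ 14.1, P* ≈ 5.51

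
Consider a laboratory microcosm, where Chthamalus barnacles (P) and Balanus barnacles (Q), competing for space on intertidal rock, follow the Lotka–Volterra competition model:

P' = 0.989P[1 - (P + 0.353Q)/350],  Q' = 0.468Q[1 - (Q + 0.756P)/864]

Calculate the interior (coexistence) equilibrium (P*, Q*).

Setting both brackets to zero gives the nullclines P + 0.353Q = 350 and 0.756P + Q = 864.
Substituting Q = 864 - 0.756P into the first: P(1 - 0.353·0.756) = 350 - 0.353·864.
So P* = 45/0.733 = 61.4, and then Q* = 864 - 0.756·61.4 = 818.

P* ≈ 61.4, Q* ≈ 818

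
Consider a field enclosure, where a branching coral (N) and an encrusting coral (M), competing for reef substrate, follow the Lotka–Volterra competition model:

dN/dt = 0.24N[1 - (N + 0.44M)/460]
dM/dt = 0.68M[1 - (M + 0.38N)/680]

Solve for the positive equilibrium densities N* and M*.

Setting both brackets to zero gives the nullclines N + 0.44M = 460 and 0.38N + M = 680.
Substituting M = 680 - 0.38N into the first: N(1 - 0.44·0.38) = 460 - 0.44·680.
So N* = 161/0.833 = 193, and then M* = 680 - 0.38·193 = 607.

N* ≈ 193, M* ≈ 607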